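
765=765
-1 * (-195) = 195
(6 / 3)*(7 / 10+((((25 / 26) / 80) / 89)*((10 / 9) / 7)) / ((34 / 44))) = 34697491 / 24782940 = 1.40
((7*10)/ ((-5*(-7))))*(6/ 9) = 4/ 3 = 1.33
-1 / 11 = -0.09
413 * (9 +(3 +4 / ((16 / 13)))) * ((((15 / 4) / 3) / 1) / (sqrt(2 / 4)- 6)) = -377895 / 284- 125965 * sqrt(2) / 1136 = -1487.43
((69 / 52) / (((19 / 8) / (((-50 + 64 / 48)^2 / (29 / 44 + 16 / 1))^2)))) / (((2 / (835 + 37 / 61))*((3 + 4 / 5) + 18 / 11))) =2466102594144527360 / 2841462010413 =867899.20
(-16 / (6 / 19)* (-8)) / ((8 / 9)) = 456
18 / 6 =3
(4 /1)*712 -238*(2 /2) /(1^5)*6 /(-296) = 2852.82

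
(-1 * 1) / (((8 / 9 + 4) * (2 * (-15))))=3 / 440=0.01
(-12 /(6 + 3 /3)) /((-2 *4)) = 3 /14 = 0.21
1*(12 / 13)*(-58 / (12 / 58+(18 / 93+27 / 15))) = -1042840 / 42861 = -24.33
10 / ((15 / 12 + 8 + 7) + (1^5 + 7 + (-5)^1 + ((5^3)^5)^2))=40 / 3725290298461914062577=0.00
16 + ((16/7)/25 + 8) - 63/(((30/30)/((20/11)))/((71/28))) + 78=-362599/1925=-188.36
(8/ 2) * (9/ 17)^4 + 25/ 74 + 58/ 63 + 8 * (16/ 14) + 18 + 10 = 38.72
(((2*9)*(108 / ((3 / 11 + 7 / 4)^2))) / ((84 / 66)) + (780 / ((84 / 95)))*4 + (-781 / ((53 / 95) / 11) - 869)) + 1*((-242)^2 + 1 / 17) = 329706801459 / 7136821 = 46197.99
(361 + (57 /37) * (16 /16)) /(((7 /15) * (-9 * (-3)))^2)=335350 /146853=2.28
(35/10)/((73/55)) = 385/146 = 2.64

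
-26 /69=-0.38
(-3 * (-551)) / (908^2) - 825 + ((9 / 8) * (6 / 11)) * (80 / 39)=-97117500501 / 117898352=-823.74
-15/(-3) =5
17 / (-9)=-17 / 9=-1.89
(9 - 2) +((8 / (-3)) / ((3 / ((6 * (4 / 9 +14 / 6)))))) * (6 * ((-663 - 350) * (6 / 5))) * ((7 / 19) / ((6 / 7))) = 7943117 / 171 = 46450.98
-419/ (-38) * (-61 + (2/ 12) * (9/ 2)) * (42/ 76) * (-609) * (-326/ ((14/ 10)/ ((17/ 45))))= -56802000227/ 2888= -19668282.63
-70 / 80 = -7 / 8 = -0.88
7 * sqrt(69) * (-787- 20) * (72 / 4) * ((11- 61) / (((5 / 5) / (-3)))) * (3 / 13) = -45756900 * sqrt(69) / 13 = -29237335.19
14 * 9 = 126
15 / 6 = 5 / 2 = 2.50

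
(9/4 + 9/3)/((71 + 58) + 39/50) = 25/618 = 0.04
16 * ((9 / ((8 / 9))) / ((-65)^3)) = -0.00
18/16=1.12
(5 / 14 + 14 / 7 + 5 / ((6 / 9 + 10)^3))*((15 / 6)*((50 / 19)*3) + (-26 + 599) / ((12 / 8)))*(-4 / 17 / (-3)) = 81062011 / 1089536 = 74.40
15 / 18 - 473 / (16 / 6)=-4237 / 24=-176.54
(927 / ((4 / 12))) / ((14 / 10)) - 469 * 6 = -5793 / 7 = -827.57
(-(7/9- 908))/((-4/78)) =-106145/6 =-17690.83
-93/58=-1.60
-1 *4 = -4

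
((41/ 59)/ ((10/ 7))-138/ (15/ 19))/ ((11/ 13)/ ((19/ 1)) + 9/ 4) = -10161086/ 133753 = -75.97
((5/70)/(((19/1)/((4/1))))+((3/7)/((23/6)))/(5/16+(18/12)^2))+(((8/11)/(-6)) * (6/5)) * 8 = -7622126/6898045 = -1.10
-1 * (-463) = 463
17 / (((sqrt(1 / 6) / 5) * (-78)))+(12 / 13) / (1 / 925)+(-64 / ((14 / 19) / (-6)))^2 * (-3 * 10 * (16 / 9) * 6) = -55360336740 / 637 - 85 * sqrt(6) / 78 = -86907909.64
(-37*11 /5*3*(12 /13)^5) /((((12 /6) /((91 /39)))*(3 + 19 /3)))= -37977984 /1856465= -20.46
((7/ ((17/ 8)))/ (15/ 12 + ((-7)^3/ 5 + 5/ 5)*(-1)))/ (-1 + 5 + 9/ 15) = 5600/ 538407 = 0.01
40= 40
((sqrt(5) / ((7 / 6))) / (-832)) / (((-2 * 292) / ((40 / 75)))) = sqrt(5) / 1062880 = 0.00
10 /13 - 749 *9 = -87623 /13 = -6740.23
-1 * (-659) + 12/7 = 660.71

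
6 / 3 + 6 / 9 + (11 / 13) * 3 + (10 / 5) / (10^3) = 101539 / 19500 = 5.21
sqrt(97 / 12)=2.84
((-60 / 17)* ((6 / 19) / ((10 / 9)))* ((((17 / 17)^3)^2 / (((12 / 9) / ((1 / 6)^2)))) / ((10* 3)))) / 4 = -9 / 51680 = -0.00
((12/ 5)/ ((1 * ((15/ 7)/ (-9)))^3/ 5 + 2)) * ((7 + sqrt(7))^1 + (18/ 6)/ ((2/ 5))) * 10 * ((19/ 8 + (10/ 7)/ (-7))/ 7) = 68931 * sqrt(7)/ 18497 + 1998999/ 36994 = 63.90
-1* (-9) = 9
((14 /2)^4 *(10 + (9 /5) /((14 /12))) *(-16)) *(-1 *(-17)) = -37691584 /5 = -7538316.80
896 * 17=15232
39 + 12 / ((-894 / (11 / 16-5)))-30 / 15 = 44173 / 1192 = 37.06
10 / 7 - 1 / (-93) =937 / 651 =1.44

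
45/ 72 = 5/ 8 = 0.62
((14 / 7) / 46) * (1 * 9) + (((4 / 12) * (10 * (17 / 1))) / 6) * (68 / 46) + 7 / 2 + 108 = 52103 / 414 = 125.85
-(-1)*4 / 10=2 / 5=0.40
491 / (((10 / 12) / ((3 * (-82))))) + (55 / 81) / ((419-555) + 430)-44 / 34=-293395190873 / 2024190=-144944.49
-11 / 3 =-3.67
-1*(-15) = 15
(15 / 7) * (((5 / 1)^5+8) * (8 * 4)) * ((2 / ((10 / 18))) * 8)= 43310592 / 7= 6187227.43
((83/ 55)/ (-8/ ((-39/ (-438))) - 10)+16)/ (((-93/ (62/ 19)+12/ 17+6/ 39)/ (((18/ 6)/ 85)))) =-44505279/ 2180429075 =-0.02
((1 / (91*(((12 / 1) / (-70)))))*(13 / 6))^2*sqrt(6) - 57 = -56.95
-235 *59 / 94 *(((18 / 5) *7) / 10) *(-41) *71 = 10820187 / 10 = 1082018.70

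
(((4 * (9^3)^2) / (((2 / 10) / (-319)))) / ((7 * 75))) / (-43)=226039572 / 1505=150192.41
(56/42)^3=64/27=2.37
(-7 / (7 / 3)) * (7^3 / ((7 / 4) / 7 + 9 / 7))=-28812 / 43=-670.05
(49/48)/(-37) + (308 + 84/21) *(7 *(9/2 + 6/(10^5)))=54545974147/5550000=9828.10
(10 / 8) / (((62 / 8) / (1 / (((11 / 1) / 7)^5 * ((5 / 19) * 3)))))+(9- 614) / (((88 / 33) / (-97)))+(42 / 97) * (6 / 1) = 255810377687201 / 11622728568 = 22009.49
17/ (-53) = -0.32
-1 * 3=-3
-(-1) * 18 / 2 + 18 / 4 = 27 / 2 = 13.50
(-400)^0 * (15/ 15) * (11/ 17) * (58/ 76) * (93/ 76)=29667/ 49096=0.60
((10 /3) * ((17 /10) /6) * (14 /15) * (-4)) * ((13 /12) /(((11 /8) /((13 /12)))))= -40222 /13365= -3.01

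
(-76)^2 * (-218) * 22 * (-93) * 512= 1319043956736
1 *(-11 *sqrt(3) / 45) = -11 *sqrt(3) / 45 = -0.42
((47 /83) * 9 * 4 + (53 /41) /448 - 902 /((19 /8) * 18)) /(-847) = 185352347 /220810379328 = 0.00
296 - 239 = 57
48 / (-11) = -48 / 11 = -4.36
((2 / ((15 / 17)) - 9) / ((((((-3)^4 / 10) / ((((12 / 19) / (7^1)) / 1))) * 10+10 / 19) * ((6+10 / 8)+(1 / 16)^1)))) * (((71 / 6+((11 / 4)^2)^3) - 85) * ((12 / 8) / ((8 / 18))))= -8473557509 / 6815976960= -1.24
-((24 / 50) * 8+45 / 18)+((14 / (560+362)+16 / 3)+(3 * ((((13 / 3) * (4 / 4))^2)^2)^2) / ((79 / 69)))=432458325572633 / 1327472550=325775.72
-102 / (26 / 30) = -117.69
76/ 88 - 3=-47/ 22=-2.14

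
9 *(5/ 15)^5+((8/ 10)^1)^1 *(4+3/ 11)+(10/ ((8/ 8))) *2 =34831/ 1485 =23.46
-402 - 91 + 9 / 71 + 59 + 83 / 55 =-432.36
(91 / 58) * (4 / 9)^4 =11648 / 190269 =0.06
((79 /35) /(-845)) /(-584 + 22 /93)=7347 /1605626750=0.00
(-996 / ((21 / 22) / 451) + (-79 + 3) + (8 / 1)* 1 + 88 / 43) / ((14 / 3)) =-212499486 / 2107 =-100854.05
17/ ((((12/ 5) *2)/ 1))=85/ 24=3.54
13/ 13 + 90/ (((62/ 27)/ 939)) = 1140916/ 31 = 36803.74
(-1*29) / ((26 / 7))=-203 / 26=-7.81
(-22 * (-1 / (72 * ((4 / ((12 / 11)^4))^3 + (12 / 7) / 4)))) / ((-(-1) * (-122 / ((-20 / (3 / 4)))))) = 3973030871040 / 1365603391579099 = 0.00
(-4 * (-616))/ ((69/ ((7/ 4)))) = 4312/ 69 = 62.49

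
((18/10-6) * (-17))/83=0.86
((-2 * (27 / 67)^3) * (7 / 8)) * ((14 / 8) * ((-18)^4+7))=-101252639061 / 4812208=-21040.79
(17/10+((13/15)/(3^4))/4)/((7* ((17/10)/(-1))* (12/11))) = -91025/694008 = -0.13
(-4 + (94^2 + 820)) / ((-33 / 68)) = -656336 / 33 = -19888.97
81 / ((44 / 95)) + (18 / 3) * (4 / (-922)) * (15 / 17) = 60297795 / 344828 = 174.86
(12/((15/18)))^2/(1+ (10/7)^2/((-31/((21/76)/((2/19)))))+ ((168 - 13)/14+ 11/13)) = 14624064/898825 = 16.27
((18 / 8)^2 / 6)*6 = 81 / 16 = 5.06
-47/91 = -0.52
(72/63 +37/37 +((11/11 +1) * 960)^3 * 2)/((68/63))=891813888135/68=13114910119.63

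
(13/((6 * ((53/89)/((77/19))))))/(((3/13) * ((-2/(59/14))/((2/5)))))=-9761609/181260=-53.85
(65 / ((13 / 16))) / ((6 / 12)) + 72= 232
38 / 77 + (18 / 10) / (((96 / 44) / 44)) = 28331 / 770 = 36.79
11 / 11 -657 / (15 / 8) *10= -3503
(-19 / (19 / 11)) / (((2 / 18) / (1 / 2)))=-99 / 2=-49.50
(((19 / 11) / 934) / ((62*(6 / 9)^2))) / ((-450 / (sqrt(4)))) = -19 / 63698800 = -0.00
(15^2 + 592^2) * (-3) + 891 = -1051176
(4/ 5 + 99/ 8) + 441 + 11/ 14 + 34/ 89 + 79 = 13315821/ 24920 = 534.34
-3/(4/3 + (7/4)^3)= -576/1285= -0.45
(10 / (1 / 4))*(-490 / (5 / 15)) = -58800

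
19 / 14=1.36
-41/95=-0.43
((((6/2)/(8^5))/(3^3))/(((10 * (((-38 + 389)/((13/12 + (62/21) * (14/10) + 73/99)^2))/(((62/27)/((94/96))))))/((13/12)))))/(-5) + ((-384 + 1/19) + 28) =-1674432388531835846869/4704157235036160000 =-355.95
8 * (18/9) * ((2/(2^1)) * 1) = 16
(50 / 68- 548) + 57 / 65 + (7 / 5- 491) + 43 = -2194503 / 2210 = -992.99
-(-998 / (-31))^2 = -996004 / 961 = -1036.42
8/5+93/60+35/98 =491/140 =3.51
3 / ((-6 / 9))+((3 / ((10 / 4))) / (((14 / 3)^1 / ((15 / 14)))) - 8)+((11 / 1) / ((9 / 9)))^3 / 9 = 59828 / 441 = 135.66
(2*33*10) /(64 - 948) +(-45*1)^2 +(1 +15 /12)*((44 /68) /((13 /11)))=137733 /68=2025.49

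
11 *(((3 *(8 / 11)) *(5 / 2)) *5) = 300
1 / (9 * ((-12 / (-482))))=241 / 54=4.46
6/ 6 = 1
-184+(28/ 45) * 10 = -1600/ 9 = -177.78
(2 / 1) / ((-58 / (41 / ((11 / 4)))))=-164 / 319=-0.51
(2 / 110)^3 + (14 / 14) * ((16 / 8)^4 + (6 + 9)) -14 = 2828376 / 166375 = 17.00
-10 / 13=-0.77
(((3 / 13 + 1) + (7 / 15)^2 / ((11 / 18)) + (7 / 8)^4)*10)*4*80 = 31824279 / 4576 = 6954.61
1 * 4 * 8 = 32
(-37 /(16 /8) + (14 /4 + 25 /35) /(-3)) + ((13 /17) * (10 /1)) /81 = -190952 /9639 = -19.81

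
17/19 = 0.89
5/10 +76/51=203/102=1.99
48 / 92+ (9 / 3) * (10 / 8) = 393 / 92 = 4.27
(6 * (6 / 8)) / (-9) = -1 / 2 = -0.50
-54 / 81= -2 / 3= -0.67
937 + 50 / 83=77821 / 83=937.60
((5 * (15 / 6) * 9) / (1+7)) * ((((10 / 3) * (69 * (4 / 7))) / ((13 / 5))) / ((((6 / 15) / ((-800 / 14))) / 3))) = -194062500 / 637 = -304650.71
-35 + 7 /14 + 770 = 1471 /2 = 735.50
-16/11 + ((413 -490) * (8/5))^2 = 4173616/275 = 15176.79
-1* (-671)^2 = -450241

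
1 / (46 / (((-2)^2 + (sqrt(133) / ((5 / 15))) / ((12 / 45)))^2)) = 45 * sqrt(133) / 23 + 269581 / 736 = 388.84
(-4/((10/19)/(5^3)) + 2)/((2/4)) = -1896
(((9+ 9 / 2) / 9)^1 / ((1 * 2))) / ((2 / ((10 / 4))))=15 / 16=0.94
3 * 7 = 21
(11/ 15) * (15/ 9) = 11/ 9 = 1.22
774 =774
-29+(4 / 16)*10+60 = 67 / 2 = 33.50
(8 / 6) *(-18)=-24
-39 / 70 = -0.56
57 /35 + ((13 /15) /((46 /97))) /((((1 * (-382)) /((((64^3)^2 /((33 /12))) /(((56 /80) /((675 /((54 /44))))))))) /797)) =-34532121175391504797 /461265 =-74863952772032.36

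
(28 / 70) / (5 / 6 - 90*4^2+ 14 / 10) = -12 / 43133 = -0.00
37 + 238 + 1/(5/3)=275.60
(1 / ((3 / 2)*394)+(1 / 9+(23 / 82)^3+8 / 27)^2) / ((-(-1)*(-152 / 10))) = -0.01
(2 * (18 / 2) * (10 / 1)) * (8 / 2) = 720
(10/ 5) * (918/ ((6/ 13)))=3978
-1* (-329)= 329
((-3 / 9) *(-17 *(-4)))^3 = -11645.63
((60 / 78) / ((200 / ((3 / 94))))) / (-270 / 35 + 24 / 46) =-161 / 9433840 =-0.00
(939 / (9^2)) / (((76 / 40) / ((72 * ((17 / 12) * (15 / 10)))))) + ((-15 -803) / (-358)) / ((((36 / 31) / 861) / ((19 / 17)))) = 1961305273 / 693804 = 2826.89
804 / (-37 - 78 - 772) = -0.91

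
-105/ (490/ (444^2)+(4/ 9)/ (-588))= -1521397080/ 25063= -60702.91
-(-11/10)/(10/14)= 77/50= 1.54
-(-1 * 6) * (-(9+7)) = -96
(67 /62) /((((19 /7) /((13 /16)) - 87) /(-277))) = 1688869 /472006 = 3.58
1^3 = 1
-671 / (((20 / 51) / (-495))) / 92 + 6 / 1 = 3390087 / 368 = 9212.19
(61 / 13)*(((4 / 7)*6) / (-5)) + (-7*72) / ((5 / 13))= -597696 / 455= -1313.62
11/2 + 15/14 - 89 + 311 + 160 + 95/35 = 391.29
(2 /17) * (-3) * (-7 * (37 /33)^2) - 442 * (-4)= 10929494 /6171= 1771.11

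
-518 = -518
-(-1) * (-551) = -551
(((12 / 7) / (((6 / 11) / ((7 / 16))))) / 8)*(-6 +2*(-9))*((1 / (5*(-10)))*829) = 27357 / 400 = 68.39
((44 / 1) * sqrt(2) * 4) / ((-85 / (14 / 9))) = -2464 * sqrt(2) / 765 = -4.56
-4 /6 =-2 /3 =-0.67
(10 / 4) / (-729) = -5 / 1458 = -0.00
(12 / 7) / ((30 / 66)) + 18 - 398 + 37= -11873 / 35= -339.23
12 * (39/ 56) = 117/ 14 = 8.36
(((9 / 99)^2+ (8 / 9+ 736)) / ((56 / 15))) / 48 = 4.11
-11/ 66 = -1/ 6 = -0.17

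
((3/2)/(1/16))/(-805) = -24/805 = -0.03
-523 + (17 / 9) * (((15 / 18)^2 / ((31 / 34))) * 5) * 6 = -401626 / 837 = -479.84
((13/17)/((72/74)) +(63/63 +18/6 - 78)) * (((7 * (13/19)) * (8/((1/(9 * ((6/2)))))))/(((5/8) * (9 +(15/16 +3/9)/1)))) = -9394414848/796195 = -11799.14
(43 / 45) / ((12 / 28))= 301 / 135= 2.23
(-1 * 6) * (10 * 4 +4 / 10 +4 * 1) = -1332 / 5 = -266.40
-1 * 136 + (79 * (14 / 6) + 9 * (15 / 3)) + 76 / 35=10028 / 105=95.50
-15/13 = -1.15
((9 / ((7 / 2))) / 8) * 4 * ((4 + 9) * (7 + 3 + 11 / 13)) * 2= 2538 / 7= 362.57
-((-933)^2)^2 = -757751099121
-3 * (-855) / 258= 855 / 86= 9.94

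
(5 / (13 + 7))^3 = 1 / 64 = 0.02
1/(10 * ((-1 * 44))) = -1/440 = -0.00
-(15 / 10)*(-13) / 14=39 / 28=1.39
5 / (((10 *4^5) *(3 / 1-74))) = -1 / 145408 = -0.00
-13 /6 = -2.17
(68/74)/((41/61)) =2074/1517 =1.37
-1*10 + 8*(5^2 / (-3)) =-230 / 3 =-76.67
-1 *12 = -12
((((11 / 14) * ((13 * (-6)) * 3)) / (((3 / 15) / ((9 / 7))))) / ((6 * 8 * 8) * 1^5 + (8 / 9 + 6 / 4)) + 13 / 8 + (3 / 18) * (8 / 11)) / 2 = -1817009 / 2768304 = -0.66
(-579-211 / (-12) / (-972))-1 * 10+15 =-6695347 / 11664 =-574.02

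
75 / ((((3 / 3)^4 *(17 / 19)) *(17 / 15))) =21375 / 289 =73.96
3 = 3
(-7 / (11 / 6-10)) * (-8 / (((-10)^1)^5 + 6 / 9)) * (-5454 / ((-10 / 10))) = 392688 / 1049993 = 0.37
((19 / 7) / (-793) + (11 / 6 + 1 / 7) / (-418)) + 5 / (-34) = -36733777 / 236672436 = -0.16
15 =15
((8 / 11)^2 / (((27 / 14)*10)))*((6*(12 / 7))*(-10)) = -1024 / 363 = -2.82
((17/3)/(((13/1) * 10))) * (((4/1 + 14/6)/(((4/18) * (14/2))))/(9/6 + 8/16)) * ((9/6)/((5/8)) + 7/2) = 19057/36400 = 0.52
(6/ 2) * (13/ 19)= 39/ 19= 2.05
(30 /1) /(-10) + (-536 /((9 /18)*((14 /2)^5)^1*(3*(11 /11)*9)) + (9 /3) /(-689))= -3.01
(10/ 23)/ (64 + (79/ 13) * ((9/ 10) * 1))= 1300/ 207713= 0.01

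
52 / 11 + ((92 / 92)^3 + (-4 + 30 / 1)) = 349 / 11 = 31.73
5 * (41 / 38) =205 / 38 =5.39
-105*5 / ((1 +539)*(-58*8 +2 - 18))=7 / 3456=0.00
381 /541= 0.70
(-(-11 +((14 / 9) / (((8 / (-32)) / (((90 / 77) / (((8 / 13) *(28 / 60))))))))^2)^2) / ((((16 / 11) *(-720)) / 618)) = 1438628735114983 / 6135803520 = 234464.60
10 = 10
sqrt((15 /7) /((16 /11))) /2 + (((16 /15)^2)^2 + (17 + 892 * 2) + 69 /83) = sqrt(1155) /56 + 7576509488 /4201875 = 1803.73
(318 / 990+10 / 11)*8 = 1624 / 165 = 9.84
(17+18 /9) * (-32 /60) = -152 /15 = -10.13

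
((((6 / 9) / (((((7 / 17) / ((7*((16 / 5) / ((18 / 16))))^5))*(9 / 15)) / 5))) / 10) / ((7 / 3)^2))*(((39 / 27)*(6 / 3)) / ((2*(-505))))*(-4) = 8873.03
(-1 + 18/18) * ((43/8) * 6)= 0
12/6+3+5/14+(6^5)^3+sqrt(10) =sqrt(10)+6582589784139/14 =470184984584.52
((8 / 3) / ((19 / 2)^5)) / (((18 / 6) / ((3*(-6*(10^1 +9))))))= -512 / 130321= -0.00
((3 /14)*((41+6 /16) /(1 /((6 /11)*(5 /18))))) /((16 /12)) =4965 /4928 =1.01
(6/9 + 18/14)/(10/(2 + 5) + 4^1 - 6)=-41/12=-3.42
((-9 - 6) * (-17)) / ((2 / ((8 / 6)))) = 170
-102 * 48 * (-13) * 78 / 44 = 112830.55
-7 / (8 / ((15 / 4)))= -105 / 32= -3.28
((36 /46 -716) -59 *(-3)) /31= -12379 /713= -17.36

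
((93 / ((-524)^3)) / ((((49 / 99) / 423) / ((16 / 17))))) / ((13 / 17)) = -3894561 / 5728135868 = -0.00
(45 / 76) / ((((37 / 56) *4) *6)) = 105 / 2812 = 0.04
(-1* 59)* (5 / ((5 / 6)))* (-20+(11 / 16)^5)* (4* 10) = 18417265065 / 65536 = 281025.16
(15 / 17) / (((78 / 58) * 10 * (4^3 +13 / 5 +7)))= 145 / 162656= 0.00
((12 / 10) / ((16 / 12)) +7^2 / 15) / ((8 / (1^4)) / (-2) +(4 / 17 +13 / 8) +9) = 1700 / 2799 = 0.61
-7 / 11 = -0.64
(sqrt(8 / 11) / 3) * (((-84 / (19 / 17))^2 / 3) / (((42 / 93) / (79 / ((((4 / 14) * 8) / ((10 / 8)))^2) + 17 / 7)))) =30880.53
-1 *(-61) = 61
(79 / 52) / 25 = 79 / 1300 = 0.06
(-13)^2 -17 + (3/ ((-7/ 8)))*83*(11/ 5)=-16592/ 35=-474.06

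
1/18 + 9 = 163/18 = 9.06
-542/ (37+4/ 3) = -1626/ 115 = -14.14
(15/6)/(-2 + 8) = 5/12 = 0.42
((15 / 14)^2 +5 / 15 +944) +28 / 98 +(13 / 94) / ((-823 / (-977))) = 21514663685 / 22744428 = 945.93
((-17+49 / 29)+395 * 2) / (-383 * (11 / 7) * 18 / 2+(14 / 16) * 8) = -78631 / 549086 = -0.14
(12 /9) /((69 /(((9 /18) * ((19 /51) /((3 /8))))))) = 304 /31671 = 0.01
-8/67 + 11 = 729/67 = 10.88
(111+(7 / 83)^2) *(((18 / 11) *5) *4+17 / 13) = 3721931176 / 985127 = 3778.12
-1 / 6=-0.17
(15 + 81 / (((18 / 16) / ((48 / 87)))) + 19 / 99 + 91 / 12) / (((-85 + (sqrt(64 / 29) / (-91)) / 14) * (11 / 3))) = -24755218046195 / 123447224577468 + 457202291 * sqrt(29) / 894992378186643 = -0.20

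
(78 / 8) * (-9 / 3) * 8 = -234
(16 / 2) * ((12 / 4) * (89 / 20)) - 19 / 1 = 439 / 5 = 87.80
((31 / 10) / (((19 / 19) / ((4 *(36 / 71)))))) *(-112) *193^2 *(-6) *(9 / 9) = 55869924096 / 355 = 157380067.88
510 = 510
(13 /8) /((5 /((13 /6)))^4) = 371293 /6480000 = 0.06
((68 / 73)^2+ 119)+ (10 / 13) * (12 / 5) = 8431971 / 69277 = 121.71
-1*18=-18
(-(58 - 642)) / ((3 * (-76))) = -146 / 57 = -2.56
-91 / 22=-4.14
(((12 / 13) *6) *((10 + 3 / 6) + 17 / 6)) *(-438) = -32344.62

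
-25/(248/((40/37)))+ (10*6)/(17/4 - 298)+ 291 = 78353164/269545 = 290.69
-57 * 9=-513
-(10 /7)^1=-10 /7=-1.43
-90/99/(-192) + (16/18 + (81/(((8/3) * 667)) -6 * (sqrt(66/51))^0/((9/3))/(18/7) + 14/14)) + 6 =7.16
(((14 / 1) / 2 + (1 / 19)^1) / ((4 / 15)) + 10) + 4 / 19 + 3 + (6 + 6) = 1963 / 38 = 51.66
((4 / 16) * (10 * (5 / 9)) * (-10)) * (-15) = 625 / 3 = 208.33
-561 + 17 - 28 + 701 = 129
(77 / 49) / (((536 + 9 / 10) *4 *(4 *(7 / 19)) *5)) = 209 / 2104648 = 0.00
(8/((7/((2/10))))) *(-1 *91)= -104/5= -20.80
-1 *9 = -9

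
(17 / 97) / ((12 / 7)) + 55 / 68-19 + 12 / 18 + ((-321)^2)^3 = 5412178413885128999 / 4947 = 1094032426497903.58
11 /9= 1.22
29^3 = 24389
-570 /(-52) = 285 /26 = 10.96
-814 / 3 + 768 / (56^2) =-39850 / 147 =-271.09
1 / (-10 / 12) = -6 / 5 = -1.20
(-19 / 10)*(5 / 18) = -19 / 36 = -0.53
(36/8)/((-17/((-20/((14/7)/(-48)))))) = -2160/17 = -127.06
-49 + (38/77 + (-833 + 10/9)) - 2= -611500/693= -882.40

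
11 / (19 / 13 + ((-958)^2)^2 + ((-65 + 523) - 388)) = 143 / 10949779876977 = 0.00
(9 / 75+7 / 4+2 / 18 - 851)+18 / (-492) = -31330147 / 36900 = -849.06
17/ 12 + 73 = 893/ 12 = 74.42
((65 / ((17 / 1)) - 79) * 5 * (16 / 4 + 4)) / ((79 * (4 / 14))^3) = -0.26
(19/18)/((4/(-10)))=-2.64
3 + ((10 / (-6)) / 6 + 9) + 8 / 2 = 283 / 18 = 15.72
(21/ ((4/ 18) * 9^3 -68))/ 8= 21/ 752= 0.03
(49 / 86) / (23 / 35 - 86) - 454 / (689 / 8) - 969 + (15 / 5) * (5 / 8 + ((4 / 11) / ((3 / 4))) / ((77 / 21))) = -83265937719813 / 85663981832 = -972.01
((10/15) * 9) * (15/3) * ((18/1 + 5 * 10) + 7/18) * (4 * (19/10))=46778/3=15592.67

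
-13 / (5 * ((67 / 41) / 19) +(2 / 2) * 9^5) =-10127 / 45999506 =-0.00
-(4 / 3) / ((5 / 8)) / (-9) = 32 / 135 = 0.24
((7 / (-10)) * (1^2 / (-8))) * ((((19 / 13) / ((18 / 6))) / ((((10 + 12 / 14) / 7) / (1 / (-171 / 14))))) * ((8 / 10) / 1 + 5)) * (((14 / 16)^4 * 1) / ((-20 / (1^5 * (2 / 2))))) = 167179229 / 437059584000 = 0.00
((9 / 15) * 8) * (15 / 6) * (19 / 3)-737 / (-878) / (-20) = 1333823 / 17560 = 75.96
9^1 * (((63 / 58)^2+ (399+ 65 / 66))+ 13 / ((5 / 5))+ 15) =142927293 / 37004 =3862.48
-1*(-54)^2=-2916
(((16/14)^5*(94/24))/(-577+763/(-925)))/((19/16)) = -712294400/64004871189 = -0.01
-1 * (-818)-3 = 815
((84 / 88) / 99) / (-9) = -7 / 6534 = -0.00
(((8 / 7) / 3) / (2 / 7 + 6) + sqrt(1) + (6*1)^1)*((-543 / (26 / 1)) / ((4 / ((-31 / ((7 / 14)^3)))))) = 1307363 / 143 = 9142.40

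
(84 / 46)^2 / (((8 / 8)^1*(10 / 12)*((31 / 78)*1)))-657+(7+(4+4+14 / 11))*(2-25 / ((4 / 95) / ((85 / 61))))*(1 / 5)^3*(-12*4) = 6204034937799 / 1375466125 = 4510.50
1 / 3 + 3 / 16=25 / 48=0.52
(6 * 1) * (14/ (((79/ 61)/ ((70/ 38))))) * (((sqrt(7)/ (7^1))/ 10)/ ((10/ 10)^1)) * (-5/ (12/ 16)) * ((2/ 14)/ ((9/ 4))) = -9760 * sqrt(7)/ 13509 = -1.91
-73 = -73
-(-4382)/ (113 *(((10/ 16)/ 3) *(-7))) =-15024/ 565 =-26.59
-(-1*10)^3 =1000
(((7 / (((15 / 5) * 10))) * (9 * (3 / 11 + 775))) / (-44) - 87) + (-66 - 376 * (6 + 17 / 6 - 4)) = -3643313 / 1815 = -2007.33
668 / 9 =74.22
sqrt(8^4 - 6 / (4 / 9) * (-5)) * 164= 82 * sqrt(16654)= 10582.13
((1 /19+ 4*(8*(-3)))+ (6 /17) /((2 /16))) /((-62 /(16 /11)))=240632 /110143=2.18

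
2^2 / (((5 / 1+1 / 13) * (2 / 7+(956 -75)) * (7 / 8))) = 208 / 203577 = 0.00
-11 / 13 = -0.85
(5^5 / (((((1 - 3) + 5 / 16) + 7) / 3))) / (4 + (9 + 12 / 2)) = 30000 / 323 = 92.88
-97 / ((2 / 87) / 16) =-67512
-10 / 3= -3.33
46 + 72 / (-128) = 727 / 16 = 45.44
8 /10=4 /5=0.80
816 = 816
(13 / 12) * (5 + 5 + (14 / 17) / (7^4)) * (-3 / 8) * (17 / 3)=-94757 / 4116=-23.02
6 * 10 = 60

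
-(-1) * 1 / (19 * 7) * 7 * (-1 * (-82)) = 82 / 19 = 4.32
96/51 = 32/17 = 1.88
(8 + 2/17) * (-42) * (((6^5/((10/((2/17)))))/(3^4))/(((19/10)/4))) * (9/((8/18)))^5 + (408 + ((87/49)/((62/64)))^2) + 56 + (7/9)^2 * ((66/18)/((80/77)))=-679870925421775688901827/246299342239440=-2760344056.30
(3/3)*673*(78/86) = 26247/43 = 610.40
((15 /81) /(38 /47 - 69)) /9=-47 /155763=-0.00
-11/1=-11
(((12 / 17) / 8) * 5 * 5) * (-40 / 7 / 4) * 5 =-1875 / 119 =-15.76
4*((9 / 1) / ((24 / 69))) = 207 / 2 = 103.50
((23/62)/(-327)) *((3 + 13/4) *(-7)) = 4025/81096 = 0.05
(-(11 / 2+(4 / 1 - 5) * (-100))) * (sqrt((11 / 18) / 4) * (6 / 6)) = -211 * sqrt(22) / 24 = -41.24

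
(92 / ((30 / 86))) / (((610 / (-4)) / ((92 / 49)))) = -727904 / 224175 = -3.25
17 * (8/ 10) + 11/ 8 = 599/ 40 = 14.98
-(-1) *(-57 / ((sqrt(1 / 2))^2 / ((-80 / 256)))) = 285 / 8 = 35.62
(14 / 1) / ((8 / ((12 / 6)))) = 3.50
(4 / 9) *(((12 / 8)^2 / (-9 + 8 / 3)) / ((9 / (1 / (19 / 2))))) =-2 / 1083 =-0.00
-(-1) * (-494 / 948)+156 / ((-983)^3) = -234616009433 / 450234629238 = -0.52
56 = 56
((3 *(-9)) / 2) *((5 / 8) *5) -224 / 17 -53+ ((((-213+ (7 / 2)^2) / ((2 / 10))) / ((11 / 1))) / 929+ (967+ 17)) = 221237897 / 252688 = 875.54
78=78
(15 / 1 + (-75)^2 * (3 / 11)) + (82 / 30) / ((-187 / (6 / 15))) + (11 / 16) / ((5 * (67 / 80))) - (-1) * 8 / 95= 27661528319 / 17853825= 1549.33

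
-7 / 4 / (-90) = 7 / 360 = 0.02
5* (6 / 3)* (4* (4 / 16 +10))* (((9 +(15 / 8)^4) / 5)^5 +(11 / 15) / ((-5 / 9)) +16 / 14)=1470940419510284998938528863 / 2522015791327477760000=583239.97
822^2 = 675684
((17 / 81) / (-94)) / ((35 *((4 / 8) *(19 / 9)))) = -17 / 281295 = -0.00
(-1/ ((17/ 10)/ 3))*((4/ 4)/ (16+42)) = -15/ 493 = -0.03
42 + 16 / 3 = 142 / 3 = 47.33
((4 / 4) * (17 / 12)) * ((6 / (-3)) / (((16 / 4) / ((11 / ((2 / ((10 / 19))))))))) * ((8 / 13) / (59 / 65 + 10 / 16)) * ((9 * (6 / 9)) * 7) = -523600 / 15143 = -34.58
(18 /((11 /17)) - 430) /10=-40.22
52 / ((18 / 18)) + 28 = 80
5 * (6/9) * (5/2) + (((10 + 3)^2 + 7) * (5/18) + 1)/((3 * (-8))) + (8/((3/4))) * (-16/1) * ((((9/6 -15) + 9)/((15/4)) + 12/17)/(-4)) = -14.83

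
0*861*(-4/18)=0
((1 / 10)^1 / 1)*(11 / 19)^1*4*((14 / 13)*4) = 1232 / 1235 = 1.00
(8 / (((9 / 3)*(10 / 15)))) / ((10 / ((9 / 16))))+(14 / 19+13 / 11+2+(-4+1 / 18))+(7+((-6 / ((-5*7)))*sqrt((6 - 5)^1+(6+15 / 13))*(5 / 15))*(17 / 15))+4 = 34*sqrt(1378) / 6825+842629 / 75240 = 11.38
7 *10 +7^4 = 2471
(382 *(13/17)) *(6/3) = 9932/17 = 584.24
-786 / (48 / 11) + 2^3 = -1377 / 8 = -172.12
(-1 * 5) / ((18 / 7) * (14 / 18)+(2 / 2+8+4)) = -1 / 3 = -0.33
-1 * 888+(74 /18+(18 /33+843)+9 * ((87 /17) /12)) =-245753 /6732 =-36.51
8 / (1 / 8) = 64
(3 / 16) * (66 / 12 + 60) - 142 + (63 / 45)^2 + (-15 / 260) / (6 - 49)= -57133113 / 447200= -127.76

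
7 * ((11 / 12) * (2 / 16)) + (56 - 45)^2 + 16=13229 / 96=137.80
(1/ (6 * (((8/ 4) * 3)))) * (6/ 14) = 1/ 84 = 0.01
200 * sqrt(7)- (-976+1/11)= 200 * sqrt(7)+10735/11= 1505.06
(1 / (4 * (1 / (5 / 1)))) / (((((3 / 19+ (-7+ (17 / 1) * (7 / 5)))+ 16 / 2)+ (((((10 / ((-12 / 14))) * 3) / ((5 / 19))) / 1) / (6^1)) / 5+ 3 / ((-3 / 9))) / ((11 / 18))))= 5225 / 78828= 0.07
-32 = -32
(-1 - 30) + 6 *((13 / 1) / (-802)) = -12470 / 401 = -31.10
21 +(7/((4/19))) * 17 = 2345/4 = 586.25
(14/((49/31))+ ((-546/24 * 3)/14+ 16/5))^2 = 4044121/78400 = 51.58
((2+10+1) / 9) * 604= 7852 / 9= 872.44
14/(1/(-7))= -98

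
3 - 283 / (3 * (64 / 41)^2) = -438859 / 12288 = -35.71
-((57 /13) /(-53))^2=-3249 /474721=-0.01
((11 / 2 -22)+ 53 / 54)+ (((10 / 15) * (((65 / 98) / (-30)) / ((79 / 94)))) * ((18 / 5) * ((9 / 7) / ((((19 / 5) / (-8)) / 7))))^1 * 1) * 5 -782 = -1571852777 / 1985823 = -791.54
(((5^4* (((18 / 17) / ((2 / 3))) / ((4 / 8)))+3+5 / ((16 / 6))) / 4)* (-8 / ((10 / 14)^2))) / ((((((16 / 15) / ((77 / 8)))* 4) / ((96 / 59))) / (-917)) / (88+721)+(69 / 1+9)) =-6818299327508823 / 68170207184440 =-100.02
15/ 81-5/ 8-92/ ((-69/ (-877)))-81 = -270167/ 216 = -1250.77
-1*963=-963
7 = 7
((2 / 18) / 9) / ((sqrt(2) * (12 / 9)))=sqrt(2) / 216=0.01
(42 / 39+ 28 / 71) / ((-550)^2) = 679 / 139603750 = 0.00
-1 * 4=-4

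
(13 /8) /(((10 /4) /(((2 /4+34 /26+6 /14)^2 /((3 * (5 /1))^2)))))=165649 /11466000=0.01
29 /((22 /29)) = 38.23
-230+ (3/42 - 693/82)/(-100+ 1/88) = -580610350/2525313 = -229.92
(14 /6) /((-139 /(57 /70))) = -19 /1390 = -0.01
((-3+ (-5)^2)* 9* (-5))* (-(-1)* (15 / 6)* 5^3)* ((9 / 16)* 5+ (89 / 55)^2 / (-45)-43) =2191377775 / 176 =12451010.09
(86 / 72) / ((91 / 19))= 817 / 3276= 0.25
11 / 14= 0.79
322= 322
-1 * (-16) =16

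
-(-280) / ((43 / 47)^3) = 29070440 / 79507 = 365.63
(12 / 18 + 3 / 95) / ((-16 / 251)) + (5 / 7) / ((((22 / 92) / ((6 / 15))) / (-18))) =-11397433 / 351120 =-32.46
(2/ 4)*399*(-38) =-7581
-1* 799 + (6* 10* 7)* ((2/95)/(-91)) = -197377/247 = -799.10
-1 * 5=-5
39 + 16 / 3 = 133 / 3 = 44.33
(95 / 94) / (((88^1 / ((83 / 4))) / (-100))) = -197125 / 8272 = -23.83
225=225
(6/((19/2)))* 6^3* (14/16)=119.37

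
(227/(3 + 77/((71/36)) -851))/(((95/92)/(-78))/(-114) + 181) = -173483388/111901711619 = -0.00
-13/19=-0.68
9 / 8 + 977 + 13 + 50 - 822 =1753 / 8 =219.12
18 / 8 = 9 / 4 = 2.25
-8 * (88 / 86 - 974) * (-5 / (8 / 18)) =-3765420 / 43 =-87567.91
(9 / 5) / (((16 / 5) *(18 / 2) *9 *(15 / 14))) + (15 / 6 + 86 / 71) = 285077 / 76680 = 3.72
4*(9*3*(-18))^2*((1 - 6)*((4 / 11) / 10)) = -171778.91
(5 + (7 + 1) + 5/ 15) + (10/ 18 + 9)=206/ 9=22.89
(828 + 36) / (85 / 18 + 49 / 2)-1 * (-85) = 114.57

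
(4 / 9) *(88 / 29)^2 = 30976 / 7569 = 4.09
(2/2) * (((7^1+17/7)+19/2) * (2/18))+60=7825/126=62.10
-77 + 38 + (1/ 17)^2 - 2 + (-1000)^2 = 288988152/ 289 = 999959.00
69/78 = 23/26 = 0.88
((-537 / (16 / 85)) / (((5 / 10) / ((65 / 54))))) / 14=-988975 / 2016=-490.56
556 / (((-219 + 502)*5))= 556 / 1415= 0.39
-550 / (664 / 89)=-24475 / 332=-73.72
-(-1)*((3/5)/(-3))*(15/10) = -3/10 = -0.30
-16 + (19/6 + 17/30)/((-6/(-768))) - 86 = 5638/15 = 375.87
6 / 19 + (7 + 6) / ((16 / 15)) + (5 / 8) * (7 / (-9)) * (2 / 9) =305221 / 24624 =12.40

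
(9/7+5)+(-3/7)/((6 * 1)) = 87/14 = 6.21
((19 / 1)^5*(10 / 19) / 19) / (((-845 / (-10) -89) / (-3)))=137180 / 3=45726.67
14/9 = 1.56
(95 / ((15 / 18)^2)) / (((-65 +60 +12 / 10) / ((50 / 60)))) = -30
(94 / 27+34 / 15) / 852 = 194 / 28755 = 0.01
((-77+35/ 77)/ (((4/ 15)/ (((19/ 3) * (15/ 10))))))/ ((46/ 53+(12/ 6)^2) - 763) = 6359205/ 1767964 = 3.60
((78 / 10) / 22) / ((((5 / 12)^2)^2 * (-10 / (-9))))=1819584 / 171875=10.59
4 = 4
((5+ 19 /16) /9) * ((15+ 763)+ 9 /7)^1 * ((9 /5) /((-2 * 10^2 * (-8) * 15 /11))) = 396033 /896000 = 0.44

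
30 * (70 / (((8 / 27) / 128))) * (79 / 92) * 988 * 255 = 4514059368000 / 23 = 196263450782.61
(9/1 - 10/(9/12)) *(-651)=2821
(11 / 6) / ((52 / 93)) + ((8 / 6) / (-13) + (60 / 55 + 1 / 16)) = 29719 / 6864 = 4.33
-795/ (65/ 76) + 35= -11629/ 13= -894.54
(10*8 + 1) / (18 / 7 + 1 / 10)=30.32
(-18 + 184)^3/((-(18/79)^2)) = -88111670.79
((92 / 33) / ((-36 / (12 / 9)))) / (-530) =46 / 236115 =0.00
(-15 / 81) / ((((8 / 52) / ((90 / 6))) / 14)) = -2275 / 9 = -252.78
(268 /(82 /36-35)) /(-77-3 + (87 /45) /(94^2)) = 639372960 /6245267719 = 0.10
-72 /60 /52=-0.02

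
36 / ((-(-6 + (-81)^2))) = -12 / 2185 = -0.01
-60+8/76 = -1138/19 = -59.89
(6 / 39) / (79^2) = 2 / 81133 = 0.00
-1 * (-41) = 41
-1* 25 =-25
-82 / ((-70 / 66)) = 77.31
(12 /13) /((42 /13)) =2 /7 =0.29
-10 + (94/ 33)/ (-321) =-106024/ 10593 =-10.01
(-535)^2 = 286225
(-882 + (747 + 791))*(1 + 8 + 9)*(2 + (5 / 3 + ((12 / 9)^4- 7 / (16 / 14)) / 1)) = 74620 / 9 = 8291.11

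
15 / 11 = 1.36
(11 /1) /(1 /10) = 110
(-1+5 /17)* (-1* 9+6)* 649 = 23364 /17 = 1374.35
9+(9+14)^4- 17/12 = 3358183/12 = 279848.58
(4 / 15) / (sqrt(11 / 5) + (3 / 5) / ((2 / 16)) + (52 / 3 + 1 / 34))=1537208 / 127185589- 13872 * sqrt(55) / 127185589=0.01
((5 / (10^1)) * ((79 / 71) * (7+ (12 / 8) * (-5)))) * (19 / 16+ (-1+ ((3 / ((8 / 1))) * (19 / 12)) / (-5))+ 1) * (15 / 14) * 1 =-40527 / 127232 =-0.32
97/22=4.41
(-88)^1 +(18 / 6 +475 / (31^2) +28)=-54302 / 961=-56.51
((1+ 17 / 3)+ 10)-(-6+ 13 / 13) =65 / 3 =21.67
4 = 4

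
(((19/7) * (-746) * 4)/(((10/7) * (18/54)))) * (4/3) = -113392/5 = -22678.40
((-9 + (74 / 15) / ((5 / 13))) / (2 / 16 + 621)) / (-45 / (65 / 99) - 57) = -3731 / 76025700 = -0.00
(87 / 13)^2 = 7569 / 169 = 44.79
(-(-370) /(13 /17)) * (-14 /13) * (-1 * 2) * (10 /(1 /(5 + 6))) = 19373200 /169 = 114634.32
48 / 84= 4 / 7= 0.57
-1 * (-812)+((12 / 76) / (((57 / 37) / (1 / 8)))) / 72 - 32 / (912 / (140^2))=124.28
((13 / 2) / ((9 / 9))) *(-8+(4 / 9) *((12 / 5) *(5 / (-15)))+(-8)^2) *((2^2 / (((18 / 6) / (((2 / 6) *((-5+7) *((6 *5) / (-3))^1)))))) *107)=-27864512 / 81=-344006.32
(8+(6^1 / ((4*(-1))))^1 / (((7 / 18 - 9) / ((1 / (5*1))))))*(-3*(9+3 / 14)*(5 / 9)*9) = -1110.53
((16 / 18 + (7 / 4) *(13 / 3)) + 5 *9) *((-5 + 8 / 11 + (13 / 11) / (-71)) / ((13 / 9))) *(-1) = 293125 / 1846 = 158.79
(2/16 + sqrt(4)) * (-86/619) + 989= 2448033/2476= 988.70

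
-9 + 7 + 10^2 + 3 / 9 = 295 / 3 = 98.33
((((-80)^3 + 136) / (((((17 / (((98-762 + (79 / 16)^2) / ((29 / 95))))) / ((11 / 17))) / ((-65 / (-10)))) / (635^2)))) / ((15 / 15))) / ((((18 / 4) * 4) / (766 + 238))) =4801610218199754298625 / 804576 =5967876519060665.86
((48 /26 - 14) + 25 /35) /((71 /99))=-103059 /6461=-15.95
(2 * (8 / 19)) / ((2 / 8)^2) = 256 / 19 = 13.47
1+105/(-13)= -92/13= -7.08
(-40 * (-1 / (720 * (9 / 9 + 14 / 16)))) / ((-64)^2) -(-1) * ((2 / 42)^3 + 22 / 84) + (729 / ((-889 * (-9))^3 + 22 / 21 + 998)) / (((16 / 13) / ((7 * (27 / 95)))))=94038175422294221607 / 358896967503009367040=0.26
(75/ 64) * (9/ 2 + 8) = 1875/ 128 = 14.65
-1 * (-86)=86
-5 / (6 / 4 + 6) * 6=-4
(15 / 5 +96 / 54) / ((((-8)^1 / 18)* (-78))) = 43 / 312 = 0.14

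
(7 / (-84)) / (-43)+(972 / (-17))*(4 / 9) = -222895 / 8772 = -25.41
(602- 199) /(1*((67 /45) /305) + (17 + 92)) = 3.70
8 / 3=2.67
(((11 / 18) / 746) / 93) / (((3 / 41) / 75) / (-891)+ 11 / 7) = 0.00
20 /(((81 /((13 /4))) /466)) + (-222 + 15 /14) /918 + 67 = 16992013 /38556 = 440.71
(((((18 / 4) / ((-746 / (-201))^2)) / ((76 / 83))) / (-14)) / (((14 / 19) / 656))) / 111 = -412453809 / 2017927016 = -0.20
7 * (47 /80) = 329 /80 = 4.11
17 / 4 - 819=-3259 / 4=-814.75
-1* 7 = -7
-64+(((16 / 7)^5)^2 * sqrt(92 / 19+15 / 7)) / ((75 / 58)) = -64+63771674411008 * sqrt(123557) / 2817690608775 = 7891.51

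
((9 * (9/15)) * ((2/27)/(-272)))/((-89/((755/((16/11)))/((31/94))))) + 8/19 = 25497609/57034048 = 0.45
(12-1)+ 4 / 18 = 101 / 9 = 11.22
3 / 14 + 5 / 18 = 31 / 63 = 0.49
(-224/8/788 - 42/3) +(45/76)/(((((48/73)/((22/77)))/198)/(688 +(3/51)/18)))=499356842305/14253344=35034.36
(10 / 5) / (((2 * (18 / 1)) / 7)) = 7 / 18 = 0.39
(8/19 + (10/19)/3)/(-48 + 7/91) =-442/35511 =-0.01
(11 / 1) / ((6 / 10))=55 / 3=18.33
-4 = -4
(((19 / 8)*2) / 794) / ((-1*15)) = -19 / 47640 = -0.00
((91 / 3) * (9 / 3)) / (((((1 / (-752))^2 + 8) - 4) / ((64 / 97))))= 3293495296 / 219415649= 15.01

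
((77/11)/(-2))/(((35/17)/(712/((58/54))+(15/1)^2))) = -437733/290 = -1509.42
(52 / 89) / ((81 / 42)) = 0.30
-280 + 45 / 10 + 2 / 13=-7159 / 26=-275.35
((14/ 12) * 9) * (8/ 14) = 6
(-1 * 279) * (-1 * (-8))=-2232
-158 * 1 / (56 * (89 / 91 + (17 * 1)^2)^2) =-93457 / 2785306176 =-0.00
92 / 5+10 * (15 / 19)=2498 / 95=26.29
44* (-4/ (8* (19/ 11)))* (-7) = 1694/ 19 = 89.16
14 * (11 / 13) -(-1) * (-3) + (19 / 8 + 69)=8343 / 104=80.22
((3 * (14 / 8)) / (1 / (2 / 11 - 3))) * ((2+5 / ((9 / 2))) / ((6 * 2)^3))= -1519 / 57024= -0.03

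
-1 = -1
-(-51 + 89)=-38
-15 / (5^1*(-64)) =3 / 64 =0.05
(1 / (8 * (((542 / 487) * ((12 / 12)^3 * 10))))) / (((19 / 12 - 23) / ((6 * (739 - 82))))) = -2879631 / 1392940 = -2.07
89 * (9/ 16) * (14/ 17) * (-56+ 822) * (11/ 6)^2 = 28871689/ 272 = 106145.92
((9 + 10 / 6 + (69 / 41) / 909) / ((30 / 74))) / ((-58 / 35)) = -34326565 / 2161602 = -15.88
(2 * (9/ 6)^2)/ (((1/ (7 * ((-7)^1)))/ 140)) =-30870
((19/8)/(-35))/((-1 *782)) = 19/218960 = 0.00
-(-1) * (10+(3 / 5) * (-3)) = 41 / 5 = 8.20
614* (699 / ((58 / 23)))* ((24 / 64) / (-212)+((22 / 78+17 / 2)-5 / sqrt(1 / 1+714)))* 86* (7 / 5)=287599130093219 / 1598480-2971254678* sqrt(715) / 20735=176088703.96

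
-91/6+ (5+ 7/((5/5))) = -19/6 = -3.17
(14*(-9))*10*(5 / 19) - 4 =-6376 / 19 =-335.58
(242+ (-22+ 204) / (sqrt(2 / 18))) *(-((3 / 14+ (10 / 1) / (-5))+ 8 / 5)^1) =5122 / 35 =146.34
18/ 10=1.80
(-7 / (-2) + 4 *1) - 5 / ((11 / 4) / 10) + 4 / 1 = -147 / 22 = -6.68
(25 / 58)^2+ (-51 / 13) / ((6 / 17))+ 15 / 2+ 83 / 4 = 17.32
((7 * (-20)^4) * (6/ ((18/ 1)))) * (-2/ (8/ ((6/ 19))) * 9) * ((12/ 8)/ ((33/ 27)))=-68040000/ 209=-325550.24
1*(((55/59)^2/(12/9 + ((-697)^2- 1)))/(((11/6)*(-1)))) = -2475/2536653434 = -0.00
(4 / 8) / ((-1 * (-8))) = 1 / 16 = 0.06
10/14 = 5/7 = 0.71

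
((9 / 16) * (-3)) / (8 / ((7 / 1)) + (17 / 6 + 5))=-0.19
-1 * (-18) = 18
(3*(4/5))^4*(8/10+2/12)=100224/3125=32.07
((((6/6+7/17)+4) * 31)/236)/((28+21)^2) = 713/2408203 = 0.00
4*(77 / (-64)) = -77 / 16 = -4.81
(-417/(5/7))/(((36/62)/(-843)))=847580.30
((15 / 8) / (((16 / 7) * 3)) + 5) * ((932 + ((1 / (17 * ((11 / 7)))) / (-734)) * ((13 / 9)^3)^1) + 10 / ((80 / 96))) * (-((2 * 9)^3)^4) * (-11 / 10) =6334735311346628503.84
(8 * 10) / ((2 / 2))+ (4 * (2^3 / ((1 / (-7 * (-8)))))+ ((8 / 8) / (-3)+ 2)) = 5621 / 3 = 1873.67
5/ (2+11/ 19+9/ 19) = 95/ 58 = 1.64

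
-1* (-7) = 7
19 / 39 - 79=-3062 / 39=-78.51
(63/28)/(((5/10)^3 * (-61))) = -18/61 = -0.30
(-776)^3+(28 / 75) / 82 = -467288576.00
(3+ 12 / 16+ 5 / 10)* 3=51 / 4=12.75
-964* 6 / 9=-1928 / 3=-642.67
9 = 9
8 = 8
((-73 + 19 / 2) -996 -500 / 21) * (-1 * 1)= 45499 / 42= 1083.31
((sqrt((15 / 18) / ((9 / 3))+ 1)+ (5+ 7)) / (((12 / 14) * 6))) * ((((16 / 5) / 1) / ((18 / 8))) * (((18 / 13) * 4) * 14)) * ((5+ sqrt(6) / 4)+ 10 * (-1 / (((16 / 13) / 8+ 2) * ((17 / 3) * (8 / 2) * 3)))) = 112 * (sqrt(46)+ 72) * (238 * sqrt(6)+ 4695) / 29835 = 1560.95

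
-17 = -17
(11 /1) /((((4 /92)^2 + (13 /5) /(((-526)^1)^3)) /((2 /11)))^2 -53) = -0.21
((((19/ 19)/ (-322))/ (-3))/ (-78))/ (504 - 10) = -1/ 37221912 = -0.00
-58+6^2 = -22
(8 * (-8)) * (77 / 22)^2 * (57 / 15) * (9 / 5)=-134064 / 25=-5362.56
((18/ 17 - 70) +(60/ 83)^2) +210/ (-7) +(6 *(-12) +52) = -13868358/ 117113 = -118.42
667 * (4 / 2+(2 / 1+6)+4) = 9338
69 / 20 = 3.45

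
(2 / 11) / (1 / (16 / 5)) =0.58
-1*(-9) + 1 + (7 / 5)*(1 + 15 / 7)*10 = 54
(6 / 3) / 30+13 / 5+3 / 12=35 / 12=2.92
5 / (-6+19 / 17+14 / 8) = -340 / 213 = -1.60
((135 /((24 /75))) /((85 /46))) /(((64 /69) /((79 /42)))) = 28208925 /60928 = 462.99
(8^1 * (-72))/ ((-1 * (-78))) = -96/ 13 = -7.38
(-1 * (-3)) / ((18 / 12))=2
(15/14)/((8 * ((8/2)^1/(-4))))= -15/112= -0.13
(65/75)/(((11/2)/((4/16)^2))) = 13/1320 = 0.01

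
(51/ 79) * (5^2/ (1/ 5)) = 80.70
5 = 5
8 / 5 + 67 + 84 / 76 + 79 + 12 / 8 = 28539 / 190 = 150.21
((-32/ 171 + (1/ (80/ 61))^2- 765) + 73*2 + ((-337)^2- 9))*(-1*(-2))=225882.79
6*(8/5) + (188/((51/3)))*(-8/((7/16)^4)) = -490871504/204085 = -2405.23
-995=-995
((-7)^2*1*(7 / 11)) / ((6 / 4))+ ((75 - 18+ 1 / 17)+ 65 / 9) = 143171 / 1683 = 85.07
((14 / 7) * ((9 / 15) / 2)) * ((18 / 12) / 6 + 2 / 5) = 39 / 100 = 0.39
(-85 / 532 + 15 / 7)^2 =1113025 / 283024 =3.93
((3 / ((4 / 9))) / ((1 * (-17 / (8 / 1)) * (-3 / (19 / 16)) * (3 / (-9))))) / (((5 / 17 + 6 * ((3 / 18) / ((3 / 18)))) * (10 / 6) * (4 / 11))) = -16929 / 17120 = -0.99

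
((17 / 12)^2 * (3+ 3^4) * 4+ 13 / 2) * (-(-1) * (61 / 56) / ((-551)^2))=13115 / 5368944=0.00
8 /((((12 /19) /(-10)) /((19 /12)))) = -1805 /9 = -200.56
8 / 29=0.28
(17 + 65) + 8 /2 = 86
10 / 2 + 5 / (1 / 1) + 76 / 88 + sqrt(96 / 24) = 283 / 22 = 12.86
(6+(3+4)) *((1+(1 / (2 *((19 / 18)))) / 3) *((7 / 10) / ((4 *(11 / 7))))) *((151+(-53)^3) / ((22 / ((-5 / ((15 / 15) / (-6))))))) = -142107693 / 418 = -339970.56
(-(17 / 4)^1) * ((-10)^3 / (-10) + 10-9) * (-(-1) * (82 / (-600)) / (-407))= -70397 / 488400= -0.14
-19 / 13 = -1.46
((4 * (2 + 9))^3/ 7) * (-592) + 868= -50422852/ 7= -7203264.57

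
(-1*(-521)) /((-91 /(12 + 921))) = -486093 /91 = -5341.68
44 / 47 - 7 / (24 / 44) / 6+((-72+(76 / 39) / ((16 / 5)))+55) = -96748 / 5499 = -17.59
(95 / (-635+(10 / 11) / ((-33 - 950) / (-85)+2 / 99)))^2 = 3430841176009 / 153247538903761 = 0.02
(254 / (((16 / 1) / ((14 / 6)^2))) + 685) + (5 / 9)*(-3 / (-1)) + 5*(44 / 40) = 56059 / 72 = 778.60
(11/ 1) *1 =11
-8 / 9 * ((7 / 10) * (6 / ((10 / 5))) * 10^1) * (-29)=1624 / 3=541.33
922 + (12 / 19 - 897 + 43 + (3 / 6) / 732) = 1909075 / 27816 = 68.63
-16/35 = -0.46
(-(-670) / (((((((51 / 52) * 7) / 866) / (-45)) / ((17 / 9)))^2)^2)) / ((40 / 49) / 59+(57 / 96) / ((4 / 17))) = 13004742097571750192742400000 / 3726545697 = 3489757849485389040.36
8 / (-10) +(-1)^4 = 1 / 5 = 0.20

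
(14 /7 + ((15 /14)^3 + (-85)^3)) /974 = -1685150137 /2672656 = -630.52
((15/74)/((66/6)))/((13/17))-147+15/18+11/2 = -4464839/31746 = -140.64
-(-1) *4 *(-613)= -2452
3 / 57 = 1 / 19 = 0.05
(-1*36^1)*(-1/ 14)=18/ 7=2.57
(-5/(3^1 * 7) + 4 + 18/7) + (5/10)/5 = 6.43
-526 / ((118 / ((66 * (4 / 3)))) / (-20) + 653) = -462880 / 574581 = -0.81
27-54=-27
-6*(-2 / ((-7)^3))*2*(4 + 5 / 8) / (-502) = 111 / 172186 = 0.00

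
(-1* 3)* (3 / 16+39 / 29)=-2133 / 464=-4.60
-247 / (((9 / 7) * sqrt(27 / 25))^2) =-138.35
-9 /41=-0.22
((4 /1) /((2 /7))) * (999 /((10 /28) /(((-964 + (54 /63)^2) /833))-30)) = -264055680 /572231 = -461.45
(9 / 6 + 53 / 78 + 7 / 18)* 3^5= 16227 / 26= 624.12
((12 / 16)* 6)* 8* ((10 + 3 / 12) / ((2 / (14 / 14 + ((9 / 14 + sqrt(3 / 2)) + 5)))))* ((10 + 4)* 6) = 7749* sqrt(6) + 102951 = 121932.10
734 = 734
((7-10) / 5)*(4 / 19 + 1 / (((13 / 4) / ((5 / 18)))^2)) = -0.13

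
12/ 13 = 0.92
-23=-23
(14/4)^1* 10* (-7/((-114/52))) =6370/57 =111.75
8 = 8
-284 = -284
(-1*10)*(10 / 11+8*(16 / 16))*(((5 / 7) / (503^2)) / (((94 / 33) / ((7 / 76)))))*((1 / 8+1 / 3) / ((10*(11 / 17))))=-4165 / 7229985184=-0.00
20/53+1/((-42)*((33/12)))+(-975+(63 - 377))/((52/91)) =-110450533/48972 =-2255.38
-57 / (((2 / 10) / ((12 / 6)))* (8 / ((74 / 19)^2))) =-20535 / 19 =-1080.79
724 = 724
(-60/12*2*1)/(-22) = 5/11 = 0.45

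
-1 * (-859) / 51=859 / 51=16.84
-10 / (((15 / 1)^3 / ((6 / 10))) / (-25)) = 2 / 45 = 0.04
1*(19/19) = 1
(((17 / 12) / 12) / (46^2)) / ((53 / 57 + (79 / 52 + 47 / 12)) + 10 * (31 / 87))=121771 / 21670853184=0.00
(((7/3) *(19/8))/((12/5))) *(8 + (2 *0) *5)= 665/36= 18.47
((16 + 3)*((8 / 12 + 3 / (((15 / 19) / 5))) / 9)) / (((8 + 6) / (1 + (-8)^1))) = -1121 / 54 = -20.76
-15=-15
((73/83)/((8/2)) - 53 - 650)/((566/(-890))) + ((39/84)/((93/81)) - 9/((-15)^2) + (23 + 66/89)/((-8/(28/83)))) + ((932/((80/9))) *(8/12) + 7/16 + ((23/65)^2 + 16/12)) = 4328498283490117/3679952478384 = 1176.24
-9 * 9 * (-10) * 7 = 5670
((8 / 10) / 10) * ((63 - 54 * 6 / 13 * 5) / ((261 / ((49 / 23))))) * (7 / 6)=-30527 / 650325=-0.05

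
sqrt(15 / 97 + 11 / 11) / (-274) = -2 *sqrt(679) / 13289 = -0.00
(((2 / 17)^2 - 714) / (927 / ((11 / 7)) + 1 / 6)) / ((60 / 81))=-91925361 / 56275525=-1.63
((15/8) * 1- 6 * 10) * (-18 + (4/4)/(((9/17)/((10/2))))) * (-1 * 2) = -11935/12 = -994.58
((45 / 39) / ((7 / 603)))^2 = 9879.49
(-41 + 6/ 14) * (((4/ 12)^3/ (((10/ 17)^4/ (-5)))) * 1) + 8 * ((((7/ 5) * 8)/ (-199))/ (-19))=22429763171/ 357304500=62.77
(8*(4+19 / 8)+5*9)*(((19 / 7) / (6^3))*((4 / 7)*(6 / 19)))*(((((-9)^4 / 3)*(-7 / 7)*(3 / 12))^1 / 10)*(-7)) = 2916 / 35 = 83.31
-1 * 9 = -9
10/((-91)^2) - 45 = -372635/8281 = -45.00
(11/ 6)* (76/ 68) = 2.05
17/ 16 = 1.06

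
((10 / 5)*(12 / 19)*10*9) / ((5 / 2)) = 864 / 19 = 45.47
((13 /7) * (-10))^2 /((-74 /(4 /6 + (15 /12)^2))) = -452075 /43512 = -10.39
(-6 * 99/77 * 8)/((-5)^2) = -432/175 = -2.47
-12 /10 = -6 /5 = -1.20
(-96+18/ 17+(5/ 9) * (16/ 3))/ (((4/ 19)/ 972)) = -7219278/ 17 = -424663.41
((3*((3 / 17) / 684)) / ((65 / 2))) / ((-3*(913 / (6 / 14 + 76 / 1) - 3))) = -107 / 120578484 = -0.00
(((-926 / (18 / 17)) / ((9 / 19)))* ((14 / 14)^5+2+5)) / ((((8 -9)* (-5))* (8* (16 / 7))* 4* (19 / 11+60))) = -1645039 / 2514240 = -0.65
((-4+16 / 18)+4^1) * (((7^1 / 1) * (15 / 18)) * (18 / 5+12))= 728 / 9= 80.89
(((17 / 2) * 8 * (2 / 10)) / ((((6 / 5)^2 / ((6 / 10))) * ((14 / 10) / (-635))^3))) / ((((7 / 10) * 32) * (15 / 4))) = -544101734375 / 86436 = -6294850.92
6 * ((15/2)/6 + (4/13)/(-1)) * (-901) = -132447/26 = -5094.12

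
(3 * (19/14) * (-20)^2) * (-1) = -11400/7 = -1628.57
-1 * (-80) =80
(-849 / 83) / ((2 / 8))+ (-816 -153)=-83823 / 83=-1009.92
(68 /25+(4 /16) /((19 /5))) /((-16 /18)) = -47637 /15200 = -3.13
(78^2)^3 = 225199600704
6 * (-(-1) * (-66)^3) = -1724976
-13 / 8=-1.62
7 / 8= 0.88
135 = 135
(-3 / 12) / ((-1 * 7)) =1 / 28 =0.04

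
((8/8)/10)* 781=781/10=78.10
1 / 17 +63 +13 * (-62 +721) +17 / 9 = 1320688 / 153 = 8631.95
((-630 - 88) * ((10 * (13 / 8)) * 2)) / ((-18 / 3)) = 23335 / 6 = 3889.17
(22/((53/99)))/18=2.28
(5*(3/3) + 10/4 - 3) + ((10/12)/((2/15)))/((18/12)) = 26/3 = 8.67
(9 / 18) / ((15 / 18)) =3 / 5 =0.60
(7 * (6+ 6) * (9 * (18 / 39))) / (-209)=-4536 / 2717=-1.67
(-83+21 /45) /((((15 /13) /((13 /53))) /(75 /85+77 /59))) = -459033068 /11960775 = -38.38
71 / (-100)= -71 / 100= -0.71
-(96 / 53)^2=-9216 / 2809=-3.28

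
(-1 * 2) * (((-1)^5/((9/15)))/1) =10/3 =3.33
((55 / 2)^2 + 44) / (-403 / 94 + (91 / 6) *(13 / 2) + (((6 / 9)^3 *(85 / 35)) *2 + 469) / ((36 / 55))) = 255910347 / 259994866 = 0.98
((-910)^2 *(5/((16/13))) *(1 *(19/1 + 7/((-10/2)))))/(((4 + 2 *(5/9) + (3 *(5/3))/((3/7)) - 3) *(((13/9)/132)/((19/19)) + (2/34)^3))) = 777561142708350/2016767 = 385548326.96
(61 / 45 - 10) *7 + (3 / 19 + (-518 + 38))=-540.35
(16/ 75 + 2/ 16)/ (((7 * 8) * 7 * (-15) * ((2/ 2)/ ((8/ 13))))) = -29/ 819000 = -0.00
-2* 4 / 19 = -8 / 19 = -0.42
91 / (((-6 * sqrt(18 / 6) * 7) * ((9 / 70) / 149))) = -67795 * sqrt(3) / 81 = -1449.68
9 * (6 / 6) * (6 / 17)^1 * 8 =25.41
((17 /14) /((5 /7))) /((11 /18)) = 153 /55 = 2.78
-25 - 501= -526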